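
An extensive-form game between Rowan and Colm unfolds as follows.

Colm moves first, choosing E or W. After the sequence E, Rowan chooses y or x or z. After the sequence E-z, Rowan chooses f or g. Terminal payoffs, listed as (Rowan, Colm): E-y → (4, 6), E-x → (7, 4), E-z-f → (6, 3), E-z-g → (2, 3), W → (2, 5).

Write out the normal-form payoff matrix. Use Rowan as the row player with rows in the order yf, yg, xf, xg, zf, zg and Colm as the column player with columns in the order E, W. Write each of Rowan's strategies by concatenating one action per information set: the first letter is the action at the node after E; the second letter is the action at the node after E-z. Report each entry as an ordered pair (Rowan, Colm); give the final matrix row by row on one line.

yf: (4,6) (2,5) | yg: (4,6) (2,5) | xf: (7,4) (2,5) | xg: (7,4) (2,5) | zf: (6,3) (2,5) | zg: (2,3) (2,5)

            E        W
  yf    (4,6)    (2,5)
  yg    (4,6)    (2,5)
  xf    (7,4)    (2,5)
  xg    (7,4)    (2,5)
  zf    (6,3)    (2,5)
  zg    (2,3)    (2,5)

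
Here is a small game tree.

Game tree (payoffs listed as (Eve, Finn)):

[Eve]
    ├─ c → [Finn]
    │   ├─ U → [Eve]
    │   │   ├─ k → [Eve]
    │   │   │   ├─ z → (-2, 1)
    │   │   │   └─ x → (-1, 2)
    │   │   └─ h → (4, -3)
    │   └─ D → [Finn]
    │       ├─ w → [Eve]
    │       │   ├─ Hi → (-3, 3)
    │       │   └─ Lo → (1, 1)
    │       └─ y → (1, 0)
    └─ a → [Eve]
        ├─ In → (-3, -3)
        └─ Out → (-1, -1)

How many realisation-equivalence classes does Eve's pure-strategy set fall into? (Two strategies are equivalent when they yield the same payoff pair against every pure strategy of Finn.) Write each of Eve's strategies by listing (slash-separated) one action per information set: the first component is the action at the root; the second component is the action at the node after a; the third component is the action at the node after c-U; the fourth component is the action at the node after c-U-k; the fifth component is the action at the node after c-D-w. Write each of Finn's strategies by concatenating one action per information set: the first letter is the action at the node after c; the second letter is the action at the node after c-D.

8

Eve has 32 pure strategies: c/In/k/z/Hi, c/In/k/z/Lo, c/In/k/x/Hi, c/In/k/x/Lo, c/In/h/z/Hi, c/In/h/z/Lo, c/In/h/x/Hi, c/In/h/x/Lo, c/Out/k/z/Hi, c/Out/k/z/Lo, c/Out/k/x/Hi, c/Out/k/x/Lo, c/Out/h/z/Hi, c/Out/h/z/Lo, c/Out/h/x/Hi, c/Out/h/x/Lo, a/In/k/z/Hi, a/In/k/z/Lo, a/In/k/x/Hi, a/In/k/x/Lo, a/In/h/z/Hi, a/In/h/z/Lo, a/In/h/x/Hi, a/In/h/x/Lo, a/Out/k/z/Hi, a/Out/k/z/Lo, a/Out/k/x/Hi, a/Out/k/x/Lo, a/Out/h/z/Hi, a/Out/h/z/Lo, a/Out/h/x/Hi, a/Out/h/x/Lo. Columns: Uw, Uy, Dw, Dy.
{c/In/k/z/Hi, c/Out/k/z/Hi} → row (-2,1) (-2,1) (-3,3) (1,0)
{c/In/k/z/Lo, c/Out/k/z/Lo} → row (-2,1) (-2,1) (1,1) (1,0)
{c/In/k/x/Hi, c/Out/k/x/Hi} → row (-1,2) (-1,2) (-3,3) (1,0)
{c/In/k/x/Lo, c/Out/k/x/Lo} → row (-1,2) (-1,2) (1,1) (1,0)
{c/In/h/z/Hi, c/In/h/x/Hi, c/Out/h/z/Hi, c/Out/h/x/Hi} → row (4,-3) (4,-3) (-3,3) (1,0)
{c/In/h/z/Lo, c/In/h/x/Lo, c/Out/h/z/Lo, c/Out/h/x/Lo} → row (4,-3) (4,-3) (1,1) (1,0)
{a/In/k/z/Hi, a/In/k/z/Lo, a/In/k/x/Hi, a/In/k/x/Lo, a/In/h/z/Hi, a/In/h/z/Lo, a/In/h/x/Hi, a/In/h/x/Lo} → row (-3,-3) (-3,-3) (-3,-3) (-3,-3)
{a/Out/k/z/Hi, a/Out/k/z/Lo, a/Out/k/x/Hi, a/Out/k/x/Lo, a/Out/h/z/Hi, a/Out/h/z/Lo, a/Out/h/x/Hi, a/Out/h/x/Lo} → row (-1,-1) (-1,-1) (-1,-1) (-1,-1)
That's 8 distinct rows out of 32 strategies.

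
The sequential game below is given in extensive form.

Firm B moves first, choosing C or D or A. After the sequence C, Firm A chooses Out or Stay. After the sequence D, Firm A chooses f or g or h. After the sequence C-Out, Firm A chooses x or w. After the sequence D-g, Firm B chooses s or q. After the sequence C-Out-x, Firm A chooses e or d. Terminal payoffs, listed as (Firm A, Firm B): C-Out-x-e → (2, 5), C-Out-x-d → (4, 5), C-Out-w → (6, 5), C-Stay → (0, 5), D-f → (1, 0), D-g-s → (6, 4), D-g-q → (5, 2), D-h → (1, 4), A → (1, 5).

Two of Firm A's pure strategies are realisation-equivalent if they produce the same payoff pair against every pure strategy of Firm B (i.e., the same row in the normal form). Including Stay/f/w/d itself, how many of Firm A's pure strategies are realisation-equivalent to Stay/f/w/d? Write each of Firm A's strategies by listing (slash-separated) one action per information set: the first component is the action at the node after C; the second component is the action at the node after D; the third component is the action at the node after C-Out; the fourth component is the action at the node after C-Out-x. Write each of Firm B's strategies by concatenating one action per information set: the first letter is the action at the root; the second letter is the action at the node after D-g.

4

Row for Stay/f/w/d (columns Cs, Cq, Ds, Dq, As, Aq): (0,5) (0,5) (1,0) (1,0) (1,5) (1,5).
Under Stay/f/w/d, Firm A's choice at the node after C-Out and at the node after C-Out-x can never be reached regardless of what Firm B does, so varying those choices leaves every outcome unchanged.
Holding the reachable choices fixed and varying the unreachable ones freely already gives 2 × 2 = 4 equivalent strategies.
No other strategy reproduces this row, so those 4 are the full class: Stay/f/x/e, Stay/f/x/d, Stay/f/w/e, Stay/f/w/d.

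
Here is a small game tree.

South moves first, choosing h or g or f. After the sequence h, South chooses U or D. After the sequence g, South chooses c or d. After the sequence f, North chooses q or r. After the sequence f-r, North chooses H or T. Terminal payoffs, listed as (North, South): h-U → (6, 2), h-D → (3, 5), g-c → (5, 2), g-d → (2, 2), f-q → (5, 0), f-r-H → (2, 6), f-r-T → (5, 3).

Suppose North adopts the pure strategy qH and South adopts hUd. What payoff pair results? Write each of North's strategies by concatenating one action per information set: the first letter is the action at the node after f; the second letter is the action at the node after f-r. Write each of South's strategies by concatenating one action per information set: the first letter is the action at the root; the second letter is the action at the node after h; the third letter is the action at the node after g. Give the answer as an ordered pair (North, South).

(6, 2)

Trace the play path from the root:
  South plays h
  South plays U at [h]
→ terminal payoff (6, 2).
(North's choice at the node after f is never reached on this path, so it doesn't affect the outcome.)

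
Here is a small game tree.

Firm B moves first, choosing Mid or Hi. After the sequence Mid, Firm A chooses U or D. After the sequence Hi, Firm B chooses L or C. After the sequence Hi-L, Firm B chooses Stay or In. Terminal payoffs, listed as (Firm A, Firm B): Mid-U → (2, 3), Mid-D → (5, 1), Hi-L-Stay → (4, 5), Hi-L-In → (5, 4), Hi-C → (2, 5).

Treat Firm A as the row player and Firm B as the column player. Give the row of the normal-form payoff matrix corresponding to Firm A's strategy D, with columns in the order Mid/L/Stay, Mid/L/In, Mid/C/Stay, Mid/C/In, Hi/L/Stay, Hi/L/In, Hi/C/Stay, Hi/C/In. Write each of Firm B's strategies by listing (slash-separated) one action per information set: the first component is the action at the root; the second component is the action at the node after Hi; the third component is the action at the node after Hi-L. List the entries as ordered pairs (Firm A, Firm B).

(5,1) (5,1) (5,1) (5,1) (4,5) (5,4) (2,5) (2,5)

vs Mid/L/Stay: Firm B plays Mid → Firm A plays D at [Mid] → (5, 1)
vs Mid/L/In: Firm B plays Mid → Firm A plays D at [Mid] → (5, 1)
vs Mid/C/Stay: Firm B plays Mid → Firm A plays D at [Mid] → (5, 1)
vs Mid/C/In: Firm B plays Mid → Firm A plays D at [Mid] → (5, 1)
vs Hi/L/Stay: Firm B plays Hi → Firm B plays L at [Hi] → Firm B plays Stay at [Hi-L] → (4, 5)
vs Hi/L/In: Firm B plays Hi → Firm B plays L at [Hi] → Firm B plays In at [Hi-L] → (5, 4)
vs Hi/C/Stay: Firm B plays Hi → Firm B plays C at [Hi] → (2, 5)
vs Hi/C/In: Firm B plays Hi → Firm B plays C at [Hi] → (2, 5)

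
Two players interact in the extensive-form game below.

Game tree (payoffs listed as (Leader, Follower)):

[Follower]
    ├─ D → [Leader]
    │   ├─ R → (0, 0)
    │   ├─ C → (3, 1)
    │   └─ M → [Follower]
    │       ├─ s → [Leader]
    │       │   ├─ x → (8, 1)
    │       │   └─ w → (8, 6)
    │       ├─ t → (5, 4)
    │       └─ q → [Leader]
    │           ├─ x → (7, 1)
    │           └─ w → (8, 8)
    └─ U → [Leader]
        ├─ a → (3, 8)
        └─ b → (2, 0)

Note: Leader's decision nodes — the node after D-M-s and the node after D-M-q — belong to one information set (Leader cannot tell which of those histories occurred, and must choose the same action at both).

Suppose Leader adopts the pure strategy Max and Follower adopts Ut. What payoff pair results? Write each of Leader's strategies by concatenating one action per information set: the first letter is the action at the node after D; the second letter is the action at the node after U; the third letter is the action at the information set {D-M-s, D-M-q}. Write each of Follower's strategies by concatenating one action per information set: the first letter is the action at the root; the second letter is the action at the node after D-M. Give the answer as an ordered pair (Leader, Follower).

Trace the play path from the root:
  Follower plays U
  Leader plays a at [U]
→ terminal payoff (3, 8).
(Leader's choice at the node after D is never reached on this path, so it doesn't affect the outcome.)

(3, 8)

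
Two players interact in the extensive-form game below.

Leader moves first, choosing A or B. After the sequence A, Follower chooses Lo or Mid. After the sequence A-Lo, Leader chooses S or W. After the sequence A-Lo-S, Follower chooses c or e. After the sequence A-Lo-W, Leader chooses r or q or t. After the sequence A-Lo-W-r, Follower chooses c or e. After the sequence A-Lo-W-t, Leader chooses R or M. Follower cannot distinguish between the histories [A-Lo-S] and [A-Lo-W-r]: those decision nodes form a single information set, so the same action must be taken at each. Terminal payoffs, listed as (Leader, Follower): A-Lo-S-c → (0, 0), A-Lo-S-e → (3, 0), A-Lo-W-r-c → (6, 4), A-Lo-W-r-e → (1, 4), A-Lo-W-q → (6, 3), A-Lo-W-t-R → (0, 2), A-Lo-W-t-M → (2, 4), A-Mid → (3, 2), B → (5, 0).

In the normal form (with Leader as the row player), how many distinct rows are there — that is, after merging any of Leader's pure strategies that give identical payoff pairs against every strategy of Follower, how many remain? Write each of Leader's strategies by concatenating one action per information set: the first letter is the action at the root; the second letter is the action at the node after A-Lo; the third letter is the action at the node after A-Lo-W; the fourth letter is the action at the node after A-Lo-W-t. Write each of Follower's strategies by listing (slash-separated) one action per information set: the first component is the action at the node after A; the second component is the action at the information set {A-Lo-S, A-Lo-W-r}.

6

Leader has 24 pure strategies: ASrR, ASrM, ASqR, ASqM, AStR, AStM, AWrR, AWrM, AWqR, AWqM, AWtR, AWtM, BSrR, BSrM, BSqR, BSqM, BStR, BStM, BWrR, BWrM, BWqR, BWqM, BWtR, BWtM. Columns: Lo/c, Lo/e, Mid/c, Mid/e.
{ASrR, ASrM, ASqR, ASqM, AStR, AStM} → row (0,0) (3,0) (3,2) (3,2)
{AWrR, AWrM} → row (6,4) (1,4) (3,2) (3,2)
{AWqR, AWqM} → row (6,3) (6,3) (3,2) (3,2)
{AWtR} → row (0,2) (0,2) (3,2) (3,2)
{AWtM} → row (2,4) (2,4) (3,2) (3,2)
{BSrR, BSrM, BSqR, BSqM, BStR, BStM, BWrR, BWrM, BWqR, BWqM, BWtR, BWtM} → row (5,0) (5,0) (5,0) (5,0)
That's 6 distinct rows out of 24 strategies.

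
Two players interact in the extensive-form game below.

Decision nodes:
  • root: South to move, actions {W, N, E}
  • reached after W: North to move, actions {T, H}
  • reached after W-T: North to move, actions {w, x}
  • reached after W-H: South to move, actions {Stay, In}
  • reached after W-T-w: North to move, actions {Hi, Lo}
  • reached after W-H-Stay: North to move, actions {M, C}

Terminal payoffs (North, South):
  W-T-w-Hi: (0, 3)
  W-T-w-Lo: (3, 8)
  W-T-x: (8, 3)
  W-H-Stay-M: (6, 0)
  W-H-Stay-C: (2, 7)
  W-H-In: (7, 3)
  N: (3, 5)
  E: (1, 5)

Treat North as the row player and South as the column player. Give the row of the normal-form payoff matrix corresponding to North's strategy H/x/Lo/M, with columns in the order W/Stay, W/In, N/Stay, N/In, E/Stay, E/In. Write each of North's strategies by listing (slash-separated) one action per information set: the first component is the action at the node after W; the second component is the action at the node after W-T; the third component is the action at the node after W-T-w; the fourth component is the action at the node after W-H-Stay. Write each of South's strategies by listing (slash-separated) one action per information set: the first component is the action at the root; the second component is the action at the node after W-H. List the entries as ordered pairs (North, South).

vs W/Stay: South plays W → North plays H at [W] → South plays Stay at [W-H] → North plays M at [W-H-Stay] → (6, 0)
vs W/In: South plays W → North plays H at [W] → South plays In at [W-H] → (7, 3)
vs N/Stay: South plays N → (3, 5)
vs N/In: South plays N → (3, 5)
vs E/Stay: South plays E → (1, 5)
vs E/In: South plays E → (1, 5)

(6,0) (7,3) (3,5) (3,5) (1,5) (1,5)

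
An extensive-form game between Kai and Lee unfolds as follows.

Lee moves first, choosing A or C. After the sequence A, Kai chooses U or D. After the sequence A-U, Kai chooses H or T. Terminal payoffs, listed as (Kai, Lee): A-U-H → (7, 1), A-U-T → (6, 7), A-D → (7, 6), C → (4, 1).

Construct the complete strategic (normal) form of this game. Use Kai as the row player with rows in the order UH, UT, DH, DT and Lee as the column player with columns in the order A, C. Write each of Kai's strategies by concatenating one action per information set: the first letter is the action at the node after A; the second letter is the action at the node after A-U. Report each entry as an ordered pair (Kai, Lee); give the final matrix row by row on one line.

UH: (7,1) (4,1) | UT: (6,7) (4,1) | DH: (7,6) (4,1) | DT: (7,6) (4,1)

            A        C
  UH    (7,1)    (4,1)
  UT    (6,7)    (4,1)
  DH    (7,6)    (4,1)
  DT    (7,6)    (4,1)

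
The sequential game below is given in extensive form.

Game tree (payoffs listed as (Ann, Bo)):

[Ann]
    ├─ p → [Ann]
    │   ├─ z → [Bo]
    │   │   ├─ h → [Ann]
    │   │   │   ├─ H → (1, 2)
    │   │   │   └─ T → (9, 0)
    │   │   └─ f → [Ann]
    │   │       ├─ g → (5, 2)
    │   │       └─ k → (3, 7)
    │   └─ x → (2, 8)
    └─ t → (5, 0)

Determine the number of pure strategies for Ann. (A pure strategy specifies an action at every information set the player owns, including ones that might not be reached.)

Ann owns the root with actions {p, t} — two choices.
Ann owns the node after p with actions {z, x} — two choices.
Ann owns the node after p-z-h with actions {H, T} — two choices.
Ann owns the node after p-z-f with actions {g, k} — two choices.
A pure strategy fixes one action at each information set independently, so the count is the product 2 × 2 × 2 × 2 = 16.
(For reference, Bo has 2 pure strategies, giving a 16×2 normal-form matrix.)

16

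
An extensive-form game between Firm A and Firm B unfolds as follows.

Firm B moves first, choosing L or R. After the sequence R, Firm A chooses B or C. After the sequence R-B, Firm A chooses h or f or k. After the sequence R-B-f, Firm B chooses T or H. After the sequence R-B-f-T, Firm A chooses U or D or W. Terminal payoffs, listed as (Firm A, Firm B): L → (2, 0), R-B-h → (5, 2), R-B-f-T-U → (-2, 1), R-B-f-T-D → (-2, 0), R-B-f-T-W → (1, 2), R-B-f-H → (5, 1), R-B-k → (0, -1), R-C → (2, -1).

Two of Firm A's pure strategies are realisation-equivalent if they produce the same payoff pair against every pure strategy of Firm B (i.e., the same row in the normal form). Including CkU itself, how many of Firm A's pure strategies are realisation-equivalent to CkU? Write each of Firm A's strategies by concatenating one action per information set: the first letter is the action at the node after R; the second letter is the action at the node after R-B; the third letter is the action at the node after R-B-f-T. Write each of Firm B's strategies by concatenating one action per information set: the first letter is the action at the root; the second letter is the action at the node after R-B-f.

Row for CkU (columns LT, LH, RT, RH): (2,0) (2,0) (2,-1) (2,-1).
Under CkU, Firm A's choice at the node after R-B and at the node after R-B-f-T can never be reached regardless of what Firm B does, so varying those choices leaves every outcome unchanged.
Holding the reachable choices fixed and varying the unreachable ones freely already gives 3 × 3 = 9 equivalent strategies.
No other strategy reproduces this row, so those 9 are the full class: ChU, ChD, ChW, CfU, CfD, CfW, CkU, CkD, CkW.

9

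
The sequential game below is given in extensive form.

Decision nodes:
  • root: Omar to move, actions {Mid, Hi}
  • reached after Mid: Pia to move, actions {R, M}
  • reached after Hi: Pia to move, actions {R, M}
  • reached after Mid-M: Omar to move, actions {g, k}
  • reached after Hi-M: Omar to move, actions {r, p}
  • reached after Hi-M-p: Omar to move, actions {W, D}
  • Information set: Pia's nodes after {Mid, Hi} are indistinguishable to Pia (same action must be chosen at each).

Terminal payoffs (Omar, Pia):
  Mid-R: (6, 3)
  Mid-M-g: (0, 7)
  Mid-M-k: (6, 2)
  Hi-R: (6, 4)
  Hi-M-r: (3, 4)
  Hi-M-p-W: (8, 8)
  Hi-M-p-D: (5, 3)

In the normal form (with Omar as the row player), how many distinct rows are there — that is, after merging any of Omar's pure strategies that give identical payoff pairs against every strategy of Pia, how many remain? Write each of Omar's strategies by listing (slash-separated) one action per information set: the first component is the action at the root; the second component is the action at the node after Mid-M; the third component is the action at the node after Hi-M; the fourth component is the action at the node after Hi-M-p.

Omar has 16 pure strategies: Mid/g/r/W, Mid/g/r/D, Mid/g/p/W, Mid/g/p/D, Mid/k/r/W, Mid/k/r/D, Mid/k/p/W, Mid/k/p/D, Hi/g/r/W, Hi/g/r/D, Hi/g/p/W, Hi/g/p/D, Hi/k/r/W, Hi/k/r/D, Hi/k/p/W, Hi/k/p/D. Columns: R, M.
{Mid/g/r/W, Mid/g/r/D, Mid/g/p/W, Mid/g/p/D} → row (6,3) (0,7)
{Mid/k/r/W, Mid/k/r/D, Mid/k/p/W, Mid/k/p/D} → row (6,3) (6,2)
{Hi/g/r/W, Hi/g/r/D, Hi/k/r/W, Hi/k/r/D} → row (6,4) (3,4)
{Hi/g/p/W, Hi/k/p/W} → row (6,4) (8,8)
{Hi/g/p/D, Hi/k/p/D} → row (6,4) (5,3)
That's 5 distinct rows out of 16 strategies.

5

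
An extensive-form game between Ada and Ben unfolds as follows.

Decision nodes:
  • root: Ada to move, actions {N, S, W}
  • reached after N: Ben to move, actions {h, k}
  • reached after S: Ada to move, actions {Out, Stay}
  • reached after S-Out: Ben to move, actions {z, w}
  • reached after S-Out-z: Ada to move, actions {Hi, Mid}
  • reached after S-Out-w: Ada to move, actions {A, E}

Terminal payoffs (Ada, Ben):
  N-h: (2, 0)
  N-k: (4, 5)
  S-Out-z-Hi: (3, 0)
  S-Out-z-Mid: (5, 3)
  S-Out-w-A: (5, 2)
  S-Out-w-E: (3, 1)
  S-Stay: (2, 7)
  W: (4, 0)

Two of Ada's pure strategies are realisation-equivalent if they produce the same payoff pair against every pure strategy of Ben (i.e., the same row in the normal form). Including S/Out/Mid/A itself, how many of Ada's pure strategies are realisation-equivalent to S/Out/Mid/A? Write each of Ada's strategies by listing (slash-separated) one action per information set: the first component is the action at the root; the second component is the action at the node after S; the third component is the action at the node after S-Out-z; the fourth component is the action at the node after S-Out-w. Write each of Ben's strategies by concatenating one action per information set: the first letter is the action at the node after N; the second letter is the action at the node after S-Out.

Row for S/Out/Mid/A (columns hz, hw, kz, kw): (5,3) (5,2) (5,3) (5,2).
Every one of Ada's information sets is on the play path for some reply by Ben when Ada follows S/Out/Mid/A.
Changing the action at any of them therefore changes at least one column, so only S/Out/Mid/A itself gives this row.

1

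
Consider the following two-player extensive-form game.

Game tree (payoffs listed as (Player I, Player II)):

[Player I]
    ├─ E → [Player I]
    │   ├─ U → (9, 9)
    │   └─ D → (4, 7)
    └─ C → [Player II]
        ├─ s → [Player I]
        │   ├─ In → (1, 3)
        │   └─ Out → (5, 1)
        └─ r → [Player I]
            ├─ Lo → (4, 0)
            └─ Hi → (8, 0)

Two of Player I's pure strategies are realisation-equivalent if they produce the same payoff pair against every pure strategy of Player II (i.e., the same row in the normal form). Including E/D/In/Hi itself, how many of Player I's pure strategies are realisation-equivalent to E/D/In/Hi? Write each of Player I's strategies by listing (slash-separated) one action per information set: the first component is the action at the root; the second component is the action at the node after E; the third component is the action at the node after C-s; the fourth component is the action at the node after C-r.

Row for E/D/In/Hi (columns s, r): (4,7) (4,7).
Under E/D/In/Hi, Player I's choice at the node after C-s and at the node after C-r can never be reached regardless of what Player II does, so varying those choices leaves every outcome unchanged.
Holding the reachable choices fixed and varying the unreachable ones freely already gives 2 × 2 = 4 equivalent strategies.
No other strategy reproduces this row, so those 4 are the full class: E/D/In/Lo, E/D/In/Hi, E/D/Out/Lo, E/D/Out/Hi.

4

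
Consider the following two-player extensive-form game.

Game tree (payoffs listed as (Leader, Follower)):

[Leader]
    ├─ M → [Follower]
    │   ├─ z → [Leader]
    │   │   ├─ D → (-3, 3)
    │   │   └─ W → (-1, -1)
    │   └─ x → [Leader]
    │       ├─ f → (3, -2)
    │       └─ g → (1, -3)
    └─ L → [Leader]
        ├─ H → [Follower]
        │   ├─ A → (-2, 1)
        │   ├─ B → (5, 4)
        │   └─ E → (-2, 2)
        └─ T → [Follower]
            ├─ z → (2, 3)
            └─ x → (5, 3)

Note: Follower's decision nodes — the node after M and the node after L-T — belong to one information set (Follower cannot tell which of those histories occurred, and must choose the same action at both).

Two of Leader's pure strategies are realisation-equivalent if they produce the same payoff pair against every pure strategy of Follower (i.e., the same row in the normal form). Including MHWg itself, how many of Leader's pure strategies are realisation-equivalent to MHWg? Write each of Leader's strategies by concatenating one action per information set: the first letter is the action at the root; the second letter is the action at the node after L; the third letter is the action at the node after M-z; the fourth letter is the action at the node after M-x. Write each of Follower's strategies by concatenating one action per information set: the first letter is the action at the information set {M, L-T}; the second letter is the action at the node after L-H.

Row for MHWg (columns zA, zB, zE, xA, xB, xE): (-1,-1) (-1,-1) (-1,-1) (1,-3) (1,-3) (1,-3).
Under MHWg, Leader's choice at the node after L can never be reached regardless of what Follower does, so varying those choices leaves every outcome unchanged.
Holding the reachable choices fixed and varying the unreachable one freely already gives 2 equivalent strategies.
No other strategy reproduces this row, so those 2 are the full class: MHWg, MTWg.

2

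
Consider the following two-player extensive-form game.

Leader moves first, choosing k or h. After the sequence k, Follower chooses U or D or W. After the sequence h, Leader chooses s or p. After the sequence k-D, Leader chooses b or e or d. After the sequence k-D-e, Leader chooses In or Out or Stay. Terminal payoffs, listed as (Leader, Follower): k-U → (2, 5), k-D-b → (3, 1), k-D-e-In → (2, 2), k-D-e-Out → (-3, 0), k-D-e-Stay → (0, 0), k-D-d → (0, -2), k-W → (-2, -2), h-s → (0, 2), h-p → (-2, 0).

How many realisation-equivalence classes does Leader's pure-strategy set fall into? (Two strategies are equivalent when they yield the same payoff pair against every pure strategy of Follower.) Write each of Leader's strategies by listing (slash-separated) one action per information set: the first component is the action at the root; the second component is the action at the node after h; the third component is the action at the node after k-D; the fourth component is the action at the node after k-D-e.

Leader has 36 pure strategies: k/s/b/In, k/s/b/Out, k/s/b/Stay, k/s/e/In, k/s/e/Out, k/s/e/Stay, k/s/d/In, k/s/d/Out, k/s/d/Stay, k/p/b/In, k/p/b/Out, k/p/b/Stay, k/p/e/In, k/p/e/Out, k/p/e/Stay, k/p/d/In, k/p/d/Out, k/p/d/Stay, h/s/b/In, h/s/b/Out, h/s/b/Stay, h/s/e/In, h/s/e/Out, h/s/e/Stay, h/s/d/In, h/s/d/Out, h/s/d/Stay, h/p/b/In, h/p/b/Out, h/p/b/Stay, h/p/e/In, h/p/e/Out, h/p/e/Stay, h/p/d/In, h/p/d/Out, h/p/d/Stay. Columns: U, D, W.
{k/s/b/In, k/s/b/Out, k/s/b/Stay, k/p/b/In, k/p/b/Out, k/p/b/Stay} → row (2,5) (3,1) (-2,-2)
{k/s/e/In, k/p/e/In} → row (2,5) (2,2) (-2,-2)
{k/s/e/Out, k/p/e/Out} → row (2,5) (-3,0) (-2,-2)
{k/s/e/Stay, k/p/e/Stay} → row (2,5) (0,0) (-2,-2)
{k/s/d/In, k/s/d/Out, k/s/d/Stay, k/p/d/In, k/p/d/Out, k/p/d/Stay} → row (2,5) (0,-2) (-2,-2)
{h/s/b/In, h/s/b/Out, h/s/b/Stay, h/s/e/In, h/s/e/Out, h/s/e/Stay, h/s/d/In, h/s/d/Out, h/s/d/Stay} → row (0,2) (0,2) (0,2)
{h/p/b/In, h/p/b/Out, h/p/b/Stay, h/p/e/In, h/p/e/Out, h/p/e/Stay, h/p/d/In, h/p/d/Out, h/p/d/Stay} → row (-2,0) (-2,0) (-2,0)
That's 7 distinct rows out of 36 strategies.

7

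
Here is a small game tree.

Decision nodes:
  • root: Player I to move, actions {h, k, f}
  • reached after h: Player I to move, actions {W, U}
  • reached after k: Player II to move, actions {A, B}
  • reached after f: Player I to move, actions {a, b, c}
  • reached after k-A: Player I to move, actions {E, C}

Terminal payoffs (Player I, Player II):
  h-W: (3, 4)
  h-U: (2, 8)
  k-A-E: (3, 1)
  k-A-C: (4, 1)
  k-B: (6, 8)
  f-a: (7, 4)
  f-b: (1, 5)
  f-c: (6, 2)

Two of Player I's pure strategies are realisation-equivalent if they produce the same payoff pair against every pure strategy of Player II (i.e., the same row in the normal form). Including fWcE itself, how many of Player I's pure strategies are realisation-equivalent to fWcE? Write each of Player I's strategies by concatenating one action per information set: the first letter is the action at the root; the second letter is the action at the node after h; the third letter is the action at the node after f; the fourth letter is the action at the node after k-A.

Row for fWcE (columns A, B): (6,2) (6,2).
Under fWcE, Player I's choice at the node after h and at the node after k-A can never be reached regardless of what Player II does, so varying those choices leaves every outcome unchanged.
Holding the reachable choices fixed and varying the unreachable ones freely already gives 2 × 2 = 4 equivalent strategies.
No other strategy reproduces this row, so those 4 are the full class: fWcE, fWcC, fUcE, fUcC.

4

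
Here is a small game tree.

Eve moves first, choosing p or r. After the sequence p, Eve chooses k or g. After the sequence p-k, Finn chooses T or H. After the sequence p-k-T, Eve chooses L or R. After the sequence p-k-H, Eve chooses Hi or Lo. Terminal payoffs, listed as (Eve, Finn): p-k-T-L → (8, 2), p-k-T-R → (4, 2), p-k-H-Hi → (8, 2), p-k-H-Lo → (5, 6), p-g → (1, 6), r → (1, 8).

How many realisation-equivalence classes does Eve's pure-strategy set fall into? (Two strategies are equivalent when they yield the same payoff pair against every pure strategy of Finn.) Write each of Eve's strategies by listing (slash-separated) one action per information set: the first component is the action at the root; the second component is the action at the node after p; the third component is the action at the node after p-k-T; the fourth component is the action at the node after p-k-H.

6

Eve has 16 pure strategies: p/k/L/Hi, p/k/L/Lo, p/k/R/Hi, p/k/R/Lo, p/g/L/Hi, p/g/L/Lo, p/g/R/Hi, p/g/R/Lo, r/k/L/Hi, r/k/L/Lo, r/k/R/Hi, r/k/R/Lo, r/g/L/Hi, r/g/L/Lo, r/g/R/Hi, r/g/R/Lo. Columns: T, H.
{p/k/L/Hi} → row (8,2) (8,2)
{p/k/L/Lo} → row (8,2) (5,6)
{p/k/R/Hi} → row (4,2) (8,2)
{p/k/R/Lo} → row (4,2) (5,6)
{p/g/L/Hi, p/g/L/Lo, p/g/R/Hi, p/g/R/Lo} → row (1,6) (1,6)
{r/k/L/Hi, r/k/L/Lo, r/k/R/Hi, r/k/R/Lo, r/g/L/Hi, r/g/L/Lo, r/g/R/Hi, r/g/R/Lo} → row (1,8) (1,8)
That's 6 distinct rows out of 16 strategies.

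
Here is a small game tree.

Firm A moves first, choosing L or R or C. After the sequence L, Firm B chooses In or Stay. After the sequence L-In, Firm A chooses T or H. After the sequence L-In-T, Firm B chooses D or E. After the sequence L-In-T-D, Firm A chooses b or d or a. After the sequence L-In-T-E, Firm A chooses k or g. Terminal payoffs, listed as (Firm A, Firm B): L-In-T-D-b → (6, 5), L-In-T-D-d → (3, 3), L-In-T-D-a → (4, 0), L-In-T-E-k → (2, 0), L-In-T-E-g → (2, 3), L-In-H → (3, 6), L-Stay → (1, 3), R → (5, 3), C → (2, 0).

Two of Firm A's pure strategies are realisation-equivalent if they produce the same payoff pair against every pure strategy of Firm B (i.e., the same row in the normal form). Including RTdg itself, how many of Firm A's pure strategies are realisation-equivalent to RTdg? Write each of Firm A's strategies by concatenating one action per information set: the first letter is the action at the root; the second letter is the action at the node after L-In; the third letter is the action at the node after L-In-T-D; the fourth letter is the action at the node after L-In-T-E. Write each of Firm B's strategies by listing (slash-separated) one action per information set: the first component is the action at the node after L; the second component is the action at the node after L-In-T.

Row for RTdg (columns In/D, In/E, Stay/D, Stay/E): (5,3) (5,3) (5,3) (5,3).
Under RTdg, Firm A's choice at the node after L-In and at the node after L-In-T-D and at the node after L-In-T-E can never be reached regardless of what Firm B does, so varying those choices leaves every outcome unchanged.
Holding the reachable choices fixed and varying the unreachable ones freely already gives 2 × 3 × 2 = 12 equivalent strategies.
No other strategy reproduces this row, so those 12 are the full class: RTbk, RTbg, RTdk, RTdg, RTak, RTag, RHbk, RHbg, RHdk, RHdg, RHak, RHag.

12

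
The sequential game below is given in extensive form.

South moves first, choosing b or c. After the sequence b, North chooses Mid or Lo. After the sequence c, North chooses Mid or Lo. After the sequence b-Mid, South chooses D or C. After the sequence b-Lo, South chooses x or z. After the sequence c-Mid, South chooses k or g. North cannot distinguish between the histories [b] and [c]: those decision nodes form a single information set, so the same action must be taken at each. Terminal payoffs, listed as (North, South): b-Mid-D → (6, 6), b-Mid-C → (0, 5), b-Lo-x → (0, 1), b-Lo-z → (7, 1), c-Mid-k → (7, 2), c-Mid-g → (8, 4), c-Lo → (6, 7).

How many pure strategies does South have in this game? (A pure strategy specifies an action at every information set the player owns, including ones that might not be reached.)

16

South owns the root with actions {b, c} — two choices.
South owns the node after b-Mid with actions {D, C} — two choices.
South owns the node after b-Lo with actions {x, z} — two choices.
South owns the node after c-Mid with actions {k, g} — two choices.
A pure strategy fixes one action at each information set independently, so the count is the product 2 × 2 × 2 × 2 = 16.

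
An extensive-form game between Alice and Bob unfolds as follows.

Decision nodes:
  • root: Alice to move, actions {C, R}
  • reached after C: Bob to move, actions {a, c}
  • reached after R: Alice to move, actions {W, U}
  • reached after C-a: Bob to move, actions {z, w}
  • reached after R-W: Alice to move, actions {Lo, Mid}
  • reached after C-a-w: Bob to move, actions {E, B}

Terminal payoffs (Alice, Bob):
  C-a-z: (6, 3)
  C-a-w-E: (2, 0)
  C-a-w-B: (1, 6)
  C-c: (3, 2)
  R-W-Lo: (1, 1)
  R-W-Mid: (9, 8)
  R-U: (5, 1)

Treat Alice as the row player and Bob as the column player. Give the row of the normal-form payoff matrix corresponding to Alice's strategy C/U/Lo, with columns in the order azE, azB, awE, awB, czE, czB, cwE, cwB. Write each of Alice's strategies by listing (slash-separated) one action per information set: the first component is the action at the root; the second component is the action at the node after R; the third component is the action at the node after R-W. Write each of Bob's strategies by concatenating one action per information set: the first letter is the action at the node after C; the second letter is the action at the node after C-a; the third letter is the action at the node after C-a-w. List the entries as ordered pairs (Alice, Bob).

(6,3) (6,3) (2,0) (1,6) (3,2) (3,2) (3,2) (3,2)

vs azE: Alice plays C → Bob plays a at [C] → Bob plays z at [C-a] → (6, 3)
vs azB: Alice plays C → Bob plays a at [C] → Bob plays z at [C-a] → (6, 3)
vs awE: Alice plays C → Bob plays a at [C] → Bob plays w at [C-a] → Bob plays E at [C-a-w] → (2, 0)
vs awB: Alice plays C → Bob plays a at [C] → Bob plays w at [C-a] → Bob plays B at [C-a-w] → (1, 6)
vs czE: Alice plays C → Bob plays c at [C] → (3, 2)
vs czB: Alice plays C → Bob plays c at [C] → (3, 2)
vs cwE: Alice plays C → Bob plays c at [C] → (3, 2)
vs cwB: Alice plays C → Bob plays c at [C] → (3, 2)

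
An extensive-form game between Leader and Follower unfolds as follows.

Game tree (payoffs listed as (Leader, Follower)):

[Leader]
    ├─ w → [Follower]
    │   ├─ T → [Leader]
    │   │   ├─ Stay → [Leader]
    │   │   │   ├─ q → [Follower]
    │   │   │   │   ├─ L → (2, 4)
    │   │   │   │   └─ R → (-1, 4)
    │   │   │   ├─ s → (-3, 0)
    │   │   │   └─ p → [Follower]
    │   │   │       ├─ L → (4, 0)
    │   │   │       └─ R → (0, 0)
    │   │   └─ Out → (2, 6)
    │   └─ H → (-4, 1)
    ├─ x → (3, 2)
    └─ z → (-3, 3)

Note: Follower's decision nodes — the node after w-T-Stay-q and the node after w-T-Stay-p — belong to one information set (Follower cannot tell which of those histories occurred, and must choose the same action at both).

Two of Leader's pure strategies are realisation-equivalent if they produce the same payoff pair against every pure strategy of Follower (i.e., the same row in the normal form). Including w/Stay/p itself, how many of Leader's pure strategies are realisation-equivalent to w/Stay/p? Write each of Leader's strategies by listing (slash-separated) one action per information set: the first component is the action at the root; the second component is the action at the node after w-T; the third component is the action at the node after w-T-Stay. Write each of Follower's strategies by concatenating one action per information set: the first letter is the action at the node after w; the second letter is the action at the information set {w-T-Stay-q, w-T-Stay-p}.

Row for w/Stay/p (columns TL, TR, HL, HR): (4,0) (0,0) (-4,1) (-4,1).
Every one of Leader's information sets is on the play path for some reply by Follower when Leader follows w/Stay/p.
Changing the action at any of them therefore changes at least one column, so only w/Stay/p itself gives this row.

1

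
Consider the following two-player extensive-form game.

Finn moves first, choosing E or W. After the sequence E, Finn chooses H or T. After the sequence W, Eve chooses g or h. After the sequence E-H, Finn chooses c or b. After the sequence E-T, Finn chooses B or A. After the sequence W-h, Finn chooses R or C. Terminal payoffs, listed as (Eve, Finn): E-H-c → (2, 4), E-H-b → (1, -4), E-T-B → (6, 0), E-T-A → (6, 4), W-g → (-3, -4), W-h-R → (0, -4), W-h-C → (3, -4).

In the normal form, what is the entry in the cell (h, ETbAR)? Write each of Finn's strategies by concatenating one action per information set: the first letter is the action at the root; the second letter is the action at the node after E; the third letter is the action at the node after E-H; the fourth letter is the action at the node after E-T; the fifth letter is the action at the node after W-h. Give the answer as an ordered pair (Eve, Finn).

Trace the play path from the root:
  Finn plays E
  Finn plays T at [E]
  Finn plays A at [E-T]
→ terminal payoff (6, 4).
(Eve's choice at the node after W is never reached on this path, so it doesn't affect the outcome.)

(6, 4)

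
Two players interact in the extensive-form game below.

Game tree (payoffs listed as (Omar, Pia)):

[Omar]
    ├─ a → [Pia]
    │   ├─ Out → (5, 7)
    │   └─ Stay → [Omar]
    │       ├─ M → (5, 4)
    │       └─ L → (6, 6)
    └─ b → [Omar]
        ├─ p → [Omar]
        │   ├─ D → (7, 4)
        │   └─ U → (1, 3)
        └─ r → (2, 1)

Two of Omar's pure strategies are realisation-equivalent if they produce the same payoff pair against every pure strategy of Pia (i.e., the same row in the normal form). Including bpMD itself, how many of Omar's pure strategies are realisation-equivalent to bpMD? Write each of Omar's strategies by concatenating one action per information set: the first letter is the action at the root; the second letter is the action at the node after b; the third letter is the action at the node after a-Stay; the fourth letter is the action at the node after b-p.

2

Row for bpMD (columns Out, Stay): (7,4) (7,4).
Under bpMD, Omar's choice at the node after a-Stay can never be reached regardless of what Pia does, so varying those choices leaves every outcome unchanged.
Holding the reachable choices fixed and varying the unreachable one freely already gives 2 equivalent strategies.
No other strategy reproduces this row, so those 2 are the full class: bpMD, bpLD.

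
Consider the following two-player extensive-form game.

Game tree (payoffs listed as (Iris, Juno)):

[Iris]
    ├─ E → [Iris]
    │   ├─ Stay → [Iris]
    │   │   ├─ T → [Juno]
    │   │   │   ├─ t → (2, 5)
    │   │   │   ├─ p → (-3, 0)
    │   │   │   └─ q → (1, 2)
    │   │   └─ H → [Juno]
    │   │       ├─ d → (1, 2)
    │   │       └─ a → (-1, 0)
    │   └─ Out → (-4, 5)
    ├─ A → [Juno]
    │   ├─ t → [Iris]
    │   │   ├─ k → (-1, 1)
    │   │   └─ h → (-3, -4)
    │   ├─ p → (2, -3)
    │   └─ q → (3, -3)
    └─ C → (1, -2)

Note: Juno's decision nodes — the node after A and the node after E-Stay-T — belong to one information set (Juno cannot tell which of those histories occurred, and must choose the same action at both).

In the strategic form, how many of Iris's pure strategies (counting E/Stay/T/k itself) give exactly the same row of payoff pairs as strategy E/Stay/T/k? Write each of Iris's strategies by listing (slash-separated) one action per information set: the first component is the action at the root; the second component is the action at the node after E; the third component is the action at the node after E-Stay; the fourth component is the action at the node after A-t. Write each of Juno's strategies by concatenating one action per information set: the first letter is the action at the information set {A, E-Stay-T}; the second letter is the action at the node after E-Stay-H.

Row for E/Stay/T/k (columns td, ta, pd, pa, qd, qa): (2,5) (2,5) (-3,0) (-3,0) (1,2) (1,2).
Under E/Stay/T/k, Iris's choice at the node after A-t can never be reached regardless of what Juno does, so varying those choices leaves every outcome unchanged.
Holding the reachable choices fixed and varying the unreachable one freely already gives 2 equivalent strategies.
No other strategy reproduces this row, so those 2 are the full class: E/Stay/T/k, E/Stay/T/h.

2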